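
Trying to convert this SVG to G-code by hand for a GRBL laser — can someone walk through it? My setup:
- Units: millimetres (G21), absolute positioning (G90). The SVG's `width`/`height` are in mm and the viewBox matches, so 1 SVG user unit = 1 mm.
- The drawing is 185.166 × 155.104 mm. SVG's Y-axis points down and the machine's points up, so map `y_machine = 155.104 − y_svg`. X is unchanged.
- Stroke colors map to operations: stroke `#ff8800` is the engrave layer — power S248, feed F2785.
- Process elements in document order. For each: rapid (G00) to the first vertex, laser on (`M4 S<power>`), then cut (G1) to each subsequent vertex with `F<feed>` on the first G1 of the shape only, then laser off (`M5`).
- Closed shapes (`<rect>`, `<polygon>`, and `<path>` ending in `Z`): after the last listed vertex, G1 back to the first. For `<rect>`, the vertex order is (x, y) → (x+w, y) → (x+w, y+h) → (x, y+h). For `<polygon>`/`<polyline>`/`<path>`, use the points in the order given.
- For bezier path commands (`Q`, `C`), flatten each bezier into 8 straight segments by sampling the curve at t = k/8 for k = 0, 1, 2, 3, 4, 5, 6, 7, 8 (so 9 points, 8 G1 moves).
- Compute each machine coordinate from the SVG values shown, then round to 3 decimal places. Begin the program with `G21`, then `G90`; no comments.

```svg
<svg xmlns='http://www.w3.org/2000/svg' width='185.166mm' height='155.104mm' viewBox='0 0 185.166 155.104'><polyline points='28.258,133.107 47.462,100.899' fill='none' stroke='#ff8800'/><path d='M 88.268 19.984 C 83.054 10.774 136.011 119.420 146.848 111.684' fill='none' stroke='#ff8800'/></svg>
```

G21
G90
G00 X28.258 Y21.997
M4 S248
G1 X47.462 Y54.205 F2785
M5
G00 X88.268 Y135.120
M4 S248
G1 X88.844 Y133.507 F2785
G1 X93.698 Y123.589
G1 X101.654 Y108.113
G1 X111.539 Y89.823
G1 X122.176 Y71.463
G1 X132.390 Y55.780
G1 X141.006 Y45.517
G1 X146.848 Y43.420
M5

viewBox `0 0 185.166 155.104` with mm width/height → 1 unit = 1 mm. Flip: y_m = 155.104 − y_svg.

**Shape 1** — `<polyline>` line segment, stroke `#ff8800` → engrave (S248, F2785). Machine vertices: (28.258,21.997) → (47.462,54.205). Open path.

**Shape 2** — `<path>` cubic bezier, stroke `#ff8800` → engrave (S248, F2785). Control points (SVG): P0=(88.268,19.984), P1=(83.054,10.774), P2=(136.011,119.420), P3=(146.848,111.684); sampled at t=k/8. Machine vertices: (88.268,135.120) → (88.844,133.507) → (93.698,123.589) → (101.654,108.113) → (111.539,89.823) → (122.176,71.463) → (132.390,55.780) → (141.006,45.517) → (146.848,43.420). Open path.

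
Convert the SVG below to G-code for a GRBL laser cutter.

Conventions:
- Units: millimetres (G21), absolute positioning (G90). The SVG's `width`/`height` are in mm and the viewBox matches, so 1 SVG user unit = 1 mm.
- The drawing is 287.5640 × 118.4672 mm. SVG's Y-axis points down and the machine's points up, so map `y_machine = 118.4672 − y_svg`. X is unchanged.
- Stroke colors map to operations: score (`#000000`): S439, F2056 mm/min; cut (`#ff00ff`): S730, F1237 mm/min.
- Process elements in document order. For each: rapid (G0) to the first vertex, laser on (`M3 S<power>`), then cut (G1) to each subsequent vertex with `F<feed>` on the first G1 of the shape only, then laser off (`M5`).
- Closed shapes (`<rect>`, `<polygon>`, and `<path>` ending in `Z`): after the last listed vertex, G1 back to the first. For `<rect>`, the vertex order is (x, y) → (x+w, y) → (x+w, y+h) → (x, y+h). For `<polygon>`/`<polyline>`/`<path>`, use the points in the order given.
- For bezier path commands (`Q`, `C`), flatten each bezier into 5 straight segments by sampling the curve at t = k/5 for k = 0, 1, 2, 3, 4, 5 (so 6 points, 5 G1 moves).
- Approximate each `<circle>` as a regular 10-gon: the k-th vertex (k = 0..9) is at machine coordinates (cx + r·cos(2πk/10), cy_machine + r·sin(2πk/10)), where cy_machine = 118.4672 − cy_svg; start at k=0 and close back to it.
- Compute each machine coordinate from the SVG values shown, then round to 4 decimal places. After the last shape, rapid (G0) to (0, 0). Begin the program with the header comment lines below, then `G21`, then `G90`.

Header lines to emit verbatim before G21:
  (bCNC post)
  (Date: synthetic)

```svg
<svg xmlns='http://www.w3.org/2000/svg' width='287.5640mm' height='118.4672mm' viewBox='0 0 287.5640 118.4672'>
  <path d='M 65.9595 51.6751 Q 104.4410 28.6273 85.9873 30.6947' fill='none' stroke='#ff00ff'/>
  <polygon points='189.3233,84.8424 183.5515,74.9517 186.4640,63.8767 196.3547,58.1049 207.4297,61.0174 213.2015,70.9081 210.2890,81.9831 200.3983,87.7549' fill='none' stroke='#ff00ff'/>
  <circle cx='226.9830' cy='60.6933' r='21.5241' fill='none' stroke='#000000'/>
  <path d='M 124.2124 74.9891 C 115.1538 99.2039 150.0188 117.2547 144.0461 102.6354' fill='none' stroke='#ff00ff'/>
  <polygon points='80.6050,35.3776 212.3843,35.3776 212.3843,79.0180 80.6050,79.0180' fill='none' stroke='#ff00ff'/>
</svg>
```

(bCNC post)
(Date: synthetic)
G21
G90
G0 X65.9595 Y66.7921
M3 S730
G1 X79.0747 Y75.0066 F1237
G1 X87.6351 Y81.2119
G1 X91.6406 Y85.4080
G1 X91.0914 Y87.5949
G1 X85.9873 Y87.7725
M5
G0 X189.3233 Y33.6248
M3 S730
G1 X183.5515 Y43.5155 F1237
G1 X186.4640 Y54.5905
G1 X196.3547 Y60.3623
G1 X207.4297 Y57.4498
G1 X213.2015 Y47.5591
G1 X210.2890 Y36.4841
G1 X200.3983 Y30.7123
G1 X189.3233 Y33.6248
M5
G0 X248.5071 Y57.7739
M3 S439
G1 X244.3964 Y70.4254 F2056
G1 X233.6343 Y78.2445
G1 X220.3317 Y78.2445
G1 X209.5696 Y70.4254
G1 X205.4589 Y57.7739
G1 X209.5696 Y45.1224
G1 X220.3317 Y37.3033
G1 X233.6343 Y37.3033
G1 X244.3964 Y45.1224
G1 X248.5071 Y57.7739
M5
G0 X124.2124 Y43.4781
M3 S730
G1 X123.3700 Y29.9009 F1237
G1 X129.0007 Y19.0755
G1 X137.0360 Y12.2739
G1 X143.4073 Y10.7686
G1 X144.0461 Y15.8318
M5
G0 X80.6050 Y83.0896
M3 S730
G1 X212.3843 Y83.0896 F1237
G1 X212.3843 Y39.4492
G1 X80.6050 Y39.4492
G1 X80.6050 Y83.0896
M5
G0 X0.0000 Y0.0000

Since the viewBox matches the mm dimensions, user units are millimetres directly. The only transform is the Y-flip y_m = 118.4672 − y_svg.

Shape 1 is a quadratic bezier drawn with `<path>`. Its stroke #ff00ff means cut at S730, F1237. After flipping Y the toolpath is (65.9595,66.7921) → (79.0747,75.0066) → (87.6351,81.2119) → (91.6406,85.4080) → (91.0914,87.5949) → (85.9873,87.7725).

Shape 2 is a regular polygon drawn with `<polygon>`. Its stroke #ff00ff means cut at S730, F1237. After flipping Y the toolpath is (189.3233,33.6248) → (183.5515,43.5155) → (186.4640,54.5905) → (196.3547,60.3623) → (207.4297,57.4498) → (213.2015,47.5591) → (210.2890,36.4841) → (200.3983,30.7123) → (189.3233,33.6248), returning to the start.

Shape 3 is a circle drawn with `<circle>`. Its stroke #000000 means score at S439, F2056. After flipping Y the toolpath is (248.5071,57.7739) → (244.3964,70.4254) → (233.6343,78.2445) → (220.3317,78.2445) → (209.5696,70.4254) → (205.4589,57.7739) → (209.5696,45.1224) → (220.3317,37.3033) → (233.6343,37.3033) → (244.3964,45.1224) → (248.5071,57.7739), returning to the start.

Shape 4 is a cubic bezier drawn with `<path>`. Its stroke #ff00ff means cut at S730, F1237. After flipping Y the toolpath is (124.2124,43.4781) → (123.3700,29.9009) → (129.0007,19.0755) → (137.0360,12.2739) → (143.4073,10.7686) → (144.0461,15.8318).

Shape 5 is a rectangle drawn with `<polygon>`. Its stroke #ff00ff means cut at S730, F1237. After flipping Y the toolpath is (80.6050,83.0896) → (212.3843,83.0896) → (212.3843,39.4492) → (80.6050,39.4492) → (80.6050,83.0896), returning to the start.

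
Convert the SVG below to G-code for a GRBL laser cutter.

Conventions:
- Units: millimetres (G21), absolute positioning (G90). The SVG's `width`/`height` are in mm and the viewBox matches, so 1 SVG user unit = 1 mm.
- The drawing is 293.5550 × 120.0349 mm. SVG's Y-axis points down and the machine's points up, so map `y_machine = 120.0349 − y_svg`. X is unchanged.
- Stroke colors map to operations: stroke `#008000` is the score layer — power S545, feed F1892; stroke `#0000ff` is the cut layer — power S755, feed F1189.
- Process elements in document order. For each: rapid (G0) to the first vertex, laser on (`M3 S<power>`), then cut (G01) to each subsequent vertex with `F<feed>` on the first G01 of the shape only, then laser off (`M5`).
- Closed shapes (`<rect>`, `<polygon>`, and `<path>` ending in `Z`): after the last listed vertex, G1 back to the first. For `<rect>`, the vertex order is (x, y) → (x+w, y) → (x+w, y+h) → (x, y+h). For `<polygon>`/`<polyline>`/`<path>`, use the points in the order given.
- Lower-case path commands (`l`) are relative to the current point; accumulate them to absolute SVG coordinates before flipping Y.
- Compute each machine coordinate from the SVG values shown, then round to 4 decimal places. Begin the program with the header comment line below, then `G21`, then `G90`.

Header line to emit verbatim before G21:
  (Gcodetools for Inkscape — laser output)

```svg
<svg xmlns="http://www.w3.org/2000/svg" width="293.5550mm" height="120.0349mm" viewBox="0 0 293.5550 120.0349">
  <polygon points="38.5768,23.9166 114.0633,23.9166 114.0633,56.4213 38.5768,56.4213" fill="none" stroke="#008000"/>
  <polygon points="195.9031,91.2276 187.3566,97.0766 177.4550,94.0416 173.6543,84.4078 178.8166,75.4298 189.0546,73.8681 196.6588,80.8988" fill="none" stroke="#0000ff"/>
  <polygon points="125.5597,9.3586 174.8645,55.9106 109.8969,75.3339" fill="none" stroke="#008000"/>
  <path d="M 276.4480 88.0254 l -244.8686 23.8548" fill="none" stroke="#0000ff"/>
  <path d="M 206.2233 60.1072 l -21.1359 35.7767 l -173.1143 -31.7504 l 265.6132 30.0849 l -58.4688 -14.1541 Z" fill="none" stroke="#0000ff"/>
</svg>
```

(Gcodetools for Inkscape — laser output)
G21
G90
G0 X38.5768 Y96.1183
M3 S545
G01 X114.0633 Y96.1183 F1892
G01 X114.0633 Y63.6136
G01 X38.5768 Y63.6136
G01 X38.5768 Y96.1183
M5
G0 X195.9031 Y28.8073
M3 S755
G01 X187.3566 Y22.9583 F1189
G01 X177.4550 Y25.9933
G01 X173.6543 Y35.6271
G01 X178.8166 Y44.6051
G01 X189.0546 Y46.1668
G01 X196.6588 Y39.1361
G01 X195.9031 Y28.8073
M5
G0 X125.5597 Y110.6763
M3 S545
G01 X174.8645 Y64.1243 F1892
G01 X109.8969 Y44.7010
G01 X125.5597 Y110.6763
M5
G0 X276.4480 Y32.0095
M3 S755
G01 X31.5794 Y8.1547 F1189
M5
G0 X206.2233 Y59.9277
M3 S755
G01 X185.0874 Y24.1510 F1189
G01 X11.9731 Y55.9014
G01 X277.5863 Y25.8165
G01 X219.1175 Y39.9706
G01 X206.2233 Y59.9277
M5

viewBox `0 0 293.5550 120.0349` with mm width/height → 1 unit = 1 mm. Flip: y_m = 120.0349 − y_svg.

**Shape 1** — `<polygon>` rectangle, stroke `#008000` → score (S545, F1892). Machine vertices: (38.5768,96.1183) → (114.0633,96.1183) → (114.0633,63.6136) → (38.5768,63.6136) → (38.5768,96.1183). Closed: final G1 returns to the first vertex.

**Shape 2** — `<polygon>` regular polygon, stroke `#0000ff` → cut (S755, F1189). Machine vertices: (195.9031,28.8073) → (187.3566,22.9583) → (177.4550,25.9933) → (173.6543,35.6271) → (178.8166,44.6051) → (189.0546,46.1668) → (196.6588,39.1361) → (195.9031,28.8073). Closed: final G1 returns to the first vertex.

**Shape 3** — `<polygon>` regular polygon, stroke `#008000` → score (S545, F1892). Machine vertices: (125.5597,110.6763) → (174.8645,64.1243) → (109.8969,44.7010) → (125.5597,110.6763). Closed: final G1 returns to the first vertex.

**Shape 4** — `<path>` line segment, stroke `#0000ff` → cut (S755, F1189). Machine vertices: (276.4480,32.0095) → (31.5794,8.1547). Open path.

**Shape 5** — `<path>` closed polygon, stroke `#0000ff` → cut (S755, F1189). Machine vertices: (206.2233,59.9277) → (185.0874,24.1510) → (11.9731,55.9014) → (277.5863,25.8165) → (219.1175,39.9706) → (206.2233,59.9277). Closed: final G1 returns to the first vertex.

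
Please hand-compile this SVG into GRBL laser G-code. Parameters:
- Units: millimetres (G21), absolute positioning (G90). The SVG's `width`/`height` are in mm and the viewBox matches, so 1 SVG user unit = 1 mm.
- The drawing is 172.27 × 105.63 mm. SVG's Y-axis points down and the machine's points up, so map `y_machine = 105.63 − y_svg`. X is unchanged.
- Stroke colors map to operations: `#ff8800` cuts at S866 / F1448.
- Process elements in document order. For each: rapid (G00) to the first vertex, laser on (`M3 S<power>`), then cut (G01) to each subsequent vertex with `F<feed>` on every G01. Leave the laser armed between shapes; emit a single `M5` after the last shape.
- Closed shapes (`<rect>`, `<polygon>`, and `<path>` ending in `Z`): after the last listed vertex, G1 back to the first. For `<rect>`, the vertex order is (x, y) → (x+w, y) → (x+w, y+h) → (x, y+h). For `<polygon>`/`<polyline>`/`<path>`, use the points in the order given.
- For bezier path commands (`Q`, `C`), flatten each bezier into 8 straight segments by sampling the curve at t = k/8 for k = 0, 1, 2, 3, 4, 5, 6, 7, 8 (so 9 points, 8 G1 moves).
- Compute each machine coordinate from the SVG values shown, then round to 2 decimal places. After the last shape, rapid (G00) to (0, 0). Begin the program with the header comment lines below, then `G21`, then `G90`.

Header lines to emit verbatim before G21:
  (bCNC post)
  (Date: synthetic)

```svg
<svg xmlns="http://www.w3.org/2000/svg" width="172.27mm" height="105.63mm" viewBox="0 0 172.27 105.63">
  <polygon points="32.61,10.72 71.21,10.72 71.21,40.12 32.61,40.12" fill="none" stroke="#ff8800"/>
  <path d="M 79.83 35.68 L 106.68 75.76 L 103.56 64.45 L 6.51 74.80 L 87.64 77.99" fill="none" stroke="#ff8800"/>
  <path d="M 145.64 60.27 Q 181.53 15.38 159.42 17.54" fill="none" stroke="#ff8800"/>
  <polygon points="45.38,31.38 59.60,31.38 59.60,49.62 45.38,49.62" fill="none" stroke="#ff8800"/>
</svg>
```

1 u = 1 mm; y_m = 105.63 − y.

[1] `<polygon>` rectangle, #ff8800→cut S866 F1448: (32.61,94.91) → (71.21,94.91) → (71.21,65.51) → (32.61,65.51) → (32.61,94.91) (closed)

[2] `<path>` open polyline, #ff8800→cut S866 F1448: (79.83,69.95) → (106.68,29.87) → (103.56,41.18) → (6.51,30.83) → (87.64,27.64)

[3] `<path>` quadratic bezier, #ff8800→cut S866 F1448: (145.64,45.36) → (153.71,55.85) → (159.96,64.86) → (164.40,72.41) → (167.03,78.49) → (167.85,83.09) → (166.85,86.23) → (164.04,87.89) → (159.42,88.09)

[4] `<polygon>` rectangle, #ff8800→cut S866 F1448: (45.38,74.25) → (59.60,74.25) → (59.60,56.01) → (45.38,56.01) → (45.38,74.25) (closed)

(bCNC post)
(Date: synthetic)
G21
G90
G00 X32.61 Y94.91
M3 S866
G01 X71.21 Y94.91 F1448
G01 X71.21 Y65.51 F1448
G01 X32.61 Y65.51 F1448
G01 X32.61 Y94.91 F1448
G00 X79.83 Y69.95
M3 S866
G01 X106.68 Y29.87 F1448
G01 X103.56 Y41.18 F1448
G01 X6.51 Y30.83 F1448
G01 X87.64 Y27.64 F1448
G00 X145.64 Y45.36
M3 S866
G01 X153.71 Y55.85 F1448
G01 X159.96 Y64.86 F1448
G01 X164.40 Y72.41 F1448
G01 X167.03 Y78.49 F1448
G01 X167.85 Y83.09 F1448
G01 X166.85 Y86.23 F1448
G01 X164.04 Y87.89 F1448
G01 X159.42 Y88.09 F1448
G00 X45.38 Y74.25
M3 S866
G01 X59.60 Y74.25 F1448
G01 X59.60 Y56.01 F1448
G01 X45.38 Y56.01 F1448
G01 X45.38 Y74.25 F1448
M5
G00 X0.00 Y0.00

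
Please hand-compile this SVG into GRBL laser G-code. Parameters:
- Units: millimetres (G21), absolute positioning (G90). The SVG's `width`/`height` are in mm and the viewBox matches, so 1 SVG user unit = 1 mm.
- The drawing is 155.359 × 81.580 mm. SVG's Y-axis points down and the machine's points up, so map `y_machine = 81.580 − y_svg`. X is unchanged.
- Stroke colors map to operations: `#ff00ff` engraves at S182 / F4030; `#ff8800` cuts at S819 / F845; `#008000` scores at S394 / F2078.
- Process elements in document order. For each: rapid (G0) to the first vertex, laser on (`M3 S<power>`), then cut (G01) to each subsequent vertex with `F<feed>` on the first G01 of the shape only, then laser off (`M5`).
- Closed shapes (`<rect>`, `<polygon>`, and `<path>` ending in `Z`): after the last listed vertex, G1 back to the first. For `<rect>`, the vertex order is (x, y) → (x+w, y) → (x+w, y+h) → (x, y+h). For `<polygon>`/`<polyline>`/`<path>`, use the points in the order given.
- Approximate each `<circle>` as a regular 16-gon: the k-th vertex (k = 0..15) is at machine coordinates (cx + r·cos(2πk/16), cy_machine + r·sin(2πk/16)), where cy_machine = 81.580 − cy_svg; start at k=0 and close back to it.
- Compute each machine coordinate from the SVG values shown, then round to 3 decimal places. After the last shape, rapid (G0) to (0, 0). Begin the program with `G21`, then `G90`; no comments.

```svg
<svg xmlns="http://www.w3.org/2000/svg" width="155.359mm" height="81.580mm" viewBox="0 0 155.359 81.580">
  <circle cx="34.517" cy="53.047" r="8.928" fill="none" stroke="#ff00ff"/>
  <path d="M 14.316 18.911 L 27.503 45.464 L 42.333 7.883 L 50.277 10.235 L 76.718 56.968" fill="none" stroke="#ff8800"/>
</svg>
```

viewBox `0 0 155.359 81.580` with mm width/height → 1 unit = 1 mm. Flip: y_m = 81.580 − y_svg.

**Shape 1** — `<circle>` circle, stroke `#ff00ff` → engrave (S182, F4030). Machine vertices: (43.445,28.533) → (42.765,31.950) → (40.830,34.846) → (37.934,36.781) → (34.517,37.461) → (31.100,36.781) → (28.204,34.846) → (26.269,31.950) → (25.589,28.533) → (26.269,25.116) → (28.204,22.220) → (31.100,20.285) → (34.517,19.605) → (37.934,20.285) → (40.830,22.220) → (42.765,25.116) → (43.445,28.533). Closed: final G1 returns to the first vertex.

**Shape 2** — `<path>` open polyline, stroke `#ff8800` → cut (S819, F845). Machine vertices: (14.316,62.669) → (27.503,36.116) → (42.333,73.697) → (50.277,71.345) → (76.718,24.612). Open path.

G21
G90
G0 X43.445 Y28.533
M3 S182
G01 X42.765 Y31.950 F4030
G01 X40.830 Y34.846
G01 X37.934 Y36.781
G01 X34.517 Y37.461
G01 X31.100 Y36.781
G01 X28.204 Y34.846
G01 X26.269 Y31.950
G01 X25.589 Y28.533
G01 X26.269 Y25.116
G01 X28.204 Y22.220
G01 X31.100 Y20.285
G01 X34.517 Y19.605
G01 X37.934 Y20.285
G01 X40.830 Y22.220
G01 X42.765 Y25.116
G01 X43.445 Y28.533
M5
G0 X14.316 Y62.669
M3 S819
G01 X27.503 Y36.116 F845
G01 X42.333 Y73.697
G01 X50.277 Y71.345
G01 X76.718 Y24.612
M5
G0 X0.000 Y0.000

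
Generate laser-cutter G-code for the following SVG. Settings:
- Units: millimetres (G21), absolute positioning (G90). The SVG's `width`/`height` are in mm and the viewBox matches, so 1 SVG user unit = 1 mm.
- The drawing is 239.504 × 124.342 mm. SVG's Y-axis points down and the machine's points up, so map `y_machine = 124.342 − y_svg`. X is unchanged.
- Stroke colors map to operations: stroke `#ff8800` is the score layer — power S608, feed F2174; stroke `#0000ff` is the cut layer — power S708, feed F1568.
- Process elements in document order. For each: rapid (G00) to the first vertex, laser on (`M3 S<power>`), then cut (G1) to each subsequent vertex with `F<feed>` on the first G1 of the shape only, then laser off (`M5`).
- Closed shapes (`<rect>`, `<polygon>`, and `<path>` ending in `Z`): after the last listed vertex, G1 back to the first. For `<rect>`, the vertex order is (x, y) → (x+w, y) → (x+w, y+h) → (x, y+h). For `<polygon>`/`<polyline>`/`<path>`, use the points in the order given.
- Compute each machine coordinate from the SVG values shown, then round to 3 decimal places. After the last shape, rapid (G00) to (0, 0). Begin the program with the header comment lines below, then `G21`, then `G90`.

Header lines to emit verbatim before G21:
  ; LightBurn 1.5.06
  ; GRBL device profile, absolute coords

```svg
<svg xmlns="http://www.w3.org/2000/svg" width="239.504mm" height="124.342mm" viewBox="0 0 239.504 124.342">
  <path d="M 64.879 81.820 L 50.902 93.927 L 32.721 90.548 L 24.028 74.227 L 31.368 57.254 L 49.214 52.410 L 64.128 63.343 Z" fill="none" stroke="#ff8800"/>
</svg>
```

; LightBurn 1.5.06
; GRBL device profile, absolute coords
G21
G90
G00 X64.879 Y42.522
M3 S608
G1 X50.902 Y30.415 F2174
G1 X32.721 Y33.794
G1 X24.028 Y50.115
G1 X31.368 Y67.088
G1 X49.214 Y71.932
G1 X64.128 Y60.999
G1 X64.879 Y42.522
M5
G00 X0.000 Y0.000

Since the viewBox matches the mm dimensions, user units are millimetres directly. The only transform is the Y-flip y_m = 124.342 − y_svg.

Shape 1 is a regular polygon drawn with `<path>`. Its stroke #ff8800 means score at S608, F2174. After flipping Y the toolpath is (64.879,42.522) → (50.902,30.415) → (32.721,33.794) → (24.028,50.115) → (31.368,67.088) → (49.214,71.932) → (64.128,60.999) → (64.879,42.522), returning to the start.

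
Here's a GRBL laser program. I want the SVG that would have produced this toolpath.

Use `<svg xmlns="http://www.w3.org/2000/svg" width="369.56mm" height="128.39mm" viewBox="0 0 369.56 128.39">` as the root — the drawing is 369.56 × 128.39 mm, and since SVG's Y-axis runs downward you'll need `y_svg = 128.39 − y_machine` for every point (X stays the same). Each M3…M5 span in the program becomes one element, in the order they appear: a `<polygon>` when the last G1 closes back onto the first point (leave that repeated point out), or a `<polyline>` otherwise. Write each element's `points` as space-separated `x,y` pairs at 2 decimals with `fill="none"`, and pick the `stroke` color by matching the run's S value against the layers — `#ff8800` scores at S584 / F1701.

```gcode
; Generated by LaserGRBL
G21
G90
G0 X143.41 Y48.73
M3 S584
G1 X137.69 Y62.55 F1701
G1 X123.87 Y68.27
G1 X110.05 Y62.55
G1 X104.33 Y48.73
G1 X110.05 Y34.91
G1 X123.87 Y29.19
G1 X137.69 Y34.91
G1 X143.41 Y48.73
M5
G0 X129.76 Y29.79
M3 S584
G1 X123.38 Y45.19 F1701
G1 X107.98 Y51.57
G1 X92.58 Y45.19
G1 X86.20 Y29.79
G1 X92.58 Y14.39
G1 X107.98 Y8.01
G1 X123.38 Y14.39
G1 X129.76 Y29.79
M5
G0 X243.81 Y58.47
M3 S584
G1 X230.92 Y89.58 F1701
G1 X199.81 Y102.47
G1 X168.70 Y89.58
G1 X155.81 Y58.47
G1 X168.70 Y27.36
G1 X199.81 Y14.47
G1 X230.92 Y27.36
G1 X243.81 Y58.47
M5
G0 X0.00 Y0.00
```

<svg xmlns="http://www.w3.org/2000/svg" width="369.56mm" height="128.39mm" viewBox="0 0 369.56 128.39">
  <polygon points="143.41,79.66 137.69,65.84 123.87,60.12 110.05,65.84 104.33,79.66 110.05,93.48 123.87,99.20 137.69,93.48" fill="none" stroke="#ff8800"/>
  <polygon points="129.76,98.60 123.38,83.20 107.98,76.82 92.58,83.20 86.20,98.60 92.58,114.00 107.98,120.38 123.38,114.00" fill="none" stroke="#ff8800"/>
  <polygon points="243.81,69.92 230.92,38.81 199.81,25.92 168.70,38.81 155.81,69.92 168.70,101.03 199.81,113.92 230.92,101.03" fill="none" stroke="#ff8800"/>
</svg>

y_svg = 128.39 − y_m. Every run uses S584, so all elements get stroke `#ff8800` (score).

[1] closed run; points: 143.41,79.66 137.69,65.84 123.87,60.12 110.05,65.84 104.33,79.66 110.05,93.48 123.87,99.20 137.69,93.48

[2] closed run; points: 129.76,98.60 123.38,83.20 107.98,76.82 92.58,83.20 86.20,98.60 92.58,114.00 107.98,120.38 123.38,114.00

[3] closed run; points: 243.81,69.92 230.92,38.81 199.81,25.92 168.70,38.81 155.81,69.92 168.70,101.03 199.81,113.92 230.92,101.03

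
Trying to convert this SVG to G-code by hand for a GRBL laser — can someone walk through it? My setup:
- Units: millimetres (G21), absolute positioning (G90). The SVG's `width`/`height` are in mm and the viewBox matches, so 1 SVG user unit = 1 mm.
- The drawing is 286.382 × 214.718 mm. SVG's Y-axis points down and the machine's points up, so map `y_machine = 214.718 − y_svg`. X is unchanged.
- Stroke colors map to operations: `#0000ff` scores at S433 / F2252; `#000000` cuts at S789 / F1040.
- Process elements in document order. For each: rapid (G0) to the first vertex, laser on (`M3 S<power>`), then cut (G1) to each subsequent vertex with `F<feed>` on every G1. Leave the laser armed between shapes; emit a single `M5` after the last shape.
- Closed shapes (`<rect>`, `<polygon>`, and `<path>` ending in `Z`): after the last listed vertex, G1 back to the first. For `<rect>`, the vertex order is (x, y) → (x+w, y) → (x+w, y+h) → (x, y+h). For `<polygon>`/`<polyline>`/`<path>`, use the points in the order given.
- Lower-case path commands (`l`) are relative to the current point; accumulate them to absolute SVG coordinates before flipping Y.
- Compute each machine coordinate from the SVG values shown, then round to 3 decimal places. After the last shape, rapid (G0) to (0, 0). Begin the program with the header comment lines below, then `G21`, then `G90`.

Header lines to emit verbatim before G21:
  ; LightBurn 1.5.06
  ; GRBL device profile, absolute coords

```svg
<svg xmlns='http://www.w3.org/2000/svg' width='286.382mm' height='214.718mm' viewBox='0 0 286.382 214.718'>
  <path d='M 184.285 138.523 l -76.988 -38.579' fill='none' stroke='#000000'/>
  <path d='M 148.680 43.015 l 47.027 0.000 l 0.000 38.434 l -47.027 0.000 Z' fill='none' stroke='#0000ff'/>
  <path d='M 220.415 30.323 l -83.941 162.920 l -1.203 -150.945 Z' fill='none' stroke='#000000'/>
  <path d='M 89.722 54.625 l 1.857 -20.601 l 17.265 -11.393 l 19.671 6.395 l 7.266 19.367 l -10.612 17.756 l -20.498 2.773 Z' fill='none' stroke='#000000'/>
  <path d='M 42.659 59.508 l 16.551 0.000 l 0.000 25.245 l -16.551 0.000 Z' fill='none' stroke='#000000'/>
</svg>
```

; LightBurn 1.5.06
; GRBL device profile, absolute coords
G21
G90
G0 X184.285 Y76.195
M3 S789
G1 X107.297 Y114.774 F1040
G0 X148.680 Y171.703
M3 S433
G1 X195.707 Y171.703 F2252
G1 X195.707 Y133.269 F2252
G1 X148.680 Y133.269 F2252
G1 X148.680 Y171.703 F2252
G0 X220.415 Y184.395
M3 S789
G1 X136.474 Y21.475 F1040
G1 X135.271 Y172.420 F1040
G1 X220.415 Y184.395 F1040
G0 X89.722 Y160.093
M3 S789
G1 X91.579 Y180.694 F1040
G1 X108.844 Y192.087 F1040
G1 X128.515 Y185.692 F1040
G1 X135.781 Y166.325 F1040
G1 X125.169 Y148.569 F1040
G1 X104.671 Y145.796 F1040
G1 X89.722 Y160.093 F1040
G0 X42.659 Y155.210
M3 S789
G1 X59.210 Y155.210 F1040
G1 X59.210 Y129.965 F1040
G1 X42.659 Y129.965 F1040
G1 X42.659 Y155.210 F1040
M5
G0 X0.000 Y0.000

Since the viewBox matches the mm dimensions, user units are millimetres directly. The only transform is the Y-flip y_m = 214.718 − y_svg.

Shape 1 is a line segment drawn with `<path>`. Its stroke #000000 means cut at S789, F1040. After flipping Y the toolpath is (184.285,76.195) → (107.297,114.774).

Shape 2 is a rectangle drawn with `<path>`. Its stroke #0000ff means score at S433, F2252. After flipping Y the toolpath is (148.680,171.703) → (195.707,171.703) → (195.707,133.269) → (148.680,133.269) → (148.680,171.703), returning to the start.

Shape 3 is a closed polygon drawn with `<path>`. Its stroke #000000 means cut at S789, F1040. After flipping Y the toolpath is (220.415,184.395) → (136.474,21.475) → (135.271,172.420) → (220.415,184.395), returning to the start.

Shape 4 is a regular polygon drawn with `<path>`. Its stroke #000000 means cut at S789, F1040. After flipping Y the toolpath is (89.722,160.093) → (91.579,180.694) → (108.844,192.087) → (128.515,185.692) → (135.781,166.325) → (125.169,148.569) → (104.671,145.796) → (89.722,160.093), returning to the start.

Shape 5 is a rectangle drawn with `<path>`. Its stroke #000000 means cut at S789, F1040. After flipping Y the toolpath is (42.659,155.210) → (59.210,155.210) → (59.210,129.965) → (42.659,129.965) → (42.659,155.210), returning to the start.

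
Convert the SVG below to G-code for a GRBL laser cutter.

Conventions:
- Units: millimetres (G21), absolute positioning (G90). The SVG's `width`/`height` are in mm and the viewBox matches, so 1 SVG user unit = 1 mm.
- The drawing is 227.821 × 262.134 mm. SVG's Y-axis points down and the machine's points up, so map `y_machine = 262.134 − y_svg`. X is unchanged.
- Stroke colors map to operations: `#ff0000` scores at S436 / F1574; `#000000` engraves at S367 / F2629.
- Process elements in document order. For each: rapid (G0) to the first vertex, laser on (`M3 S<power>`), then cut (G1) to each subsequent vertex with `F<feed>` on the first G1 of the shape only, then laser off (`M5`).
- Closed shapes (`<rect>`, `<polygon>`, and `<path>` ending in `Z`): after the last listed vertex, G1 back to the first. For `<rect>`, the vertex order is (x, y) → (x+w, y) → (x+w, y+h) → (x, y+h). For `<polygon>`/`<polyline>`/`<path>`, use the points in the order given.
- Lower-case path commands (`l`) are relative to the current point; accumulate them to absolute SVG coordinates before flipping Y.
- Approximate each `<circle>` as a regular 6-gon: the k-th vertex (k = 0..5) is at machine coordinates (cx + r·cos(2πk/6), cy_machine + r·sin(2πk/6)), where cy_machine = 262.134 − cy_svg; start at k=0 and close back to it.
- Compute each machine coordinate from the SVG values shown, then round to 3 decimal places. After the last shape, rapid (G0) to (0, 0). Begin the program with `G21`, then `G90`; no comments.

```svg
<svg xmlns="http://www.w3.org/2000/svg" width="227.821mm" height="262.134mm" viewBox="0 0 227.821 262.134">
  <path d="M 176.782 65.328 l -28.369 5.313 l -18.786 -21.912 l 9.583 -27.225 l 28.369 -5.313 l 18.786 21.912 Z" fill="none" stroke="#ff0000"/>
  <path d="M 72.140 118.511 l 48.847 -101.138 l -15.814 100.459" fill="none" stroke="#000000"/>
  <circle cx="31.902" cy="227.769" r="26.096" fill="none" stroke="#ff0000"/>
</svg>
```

1 u = 1 mm; y_m = 262.134 − y.

[1] `<path>` regular polygon, #ff0000→score S436 F1574: (176.782,196.806) → (148.413,191.493) → (129.627,213.405) → (139.210,240.630) → (167.579,245.943) → (186.365,224.031) → (176.782,196.806) (closed)

[2] `<path>` open polyline, #000000→engrave S367 F2629: (72.140,143.623) → (120.987,244.761) → (105.173,144.302)

[3] `<circle>` circle, #ff0000→score S436 F1574: (57.998,34.365) → (44.950,56.965) → (18.854,56.965) → (5.806,34.365) → (18.854,11.765) → (44.950,11.765) → (57.998,34.365) (closed)

G21
G90
G0 X176.782 Y196.806
M3 S436
G1 X148.413 Y191.493 F1574
G1 X129.627 Y213.405
G1 X139.210 Y240.630
G1 X167.579 Y245.943
G1 X186.365 Y224.031
G1 X176.782 Y196.806
M5
G0 X72.140 Y143.623
M3 S367
G1 X120.987 Y244.761 F2629
G1 X105.173 Y144.302
M5
G0 X57.998 Y34.365
M3 S436
G1 X44.950 Y56.965 F1574
G1 X18.854 Y56.965
G1 X5.806 Y34.365
G1 X18.854 Y11.765
G1 X44.950 Y11.765
G1 X57.998 Y34.365
M5
G0 X0.000 Y0.000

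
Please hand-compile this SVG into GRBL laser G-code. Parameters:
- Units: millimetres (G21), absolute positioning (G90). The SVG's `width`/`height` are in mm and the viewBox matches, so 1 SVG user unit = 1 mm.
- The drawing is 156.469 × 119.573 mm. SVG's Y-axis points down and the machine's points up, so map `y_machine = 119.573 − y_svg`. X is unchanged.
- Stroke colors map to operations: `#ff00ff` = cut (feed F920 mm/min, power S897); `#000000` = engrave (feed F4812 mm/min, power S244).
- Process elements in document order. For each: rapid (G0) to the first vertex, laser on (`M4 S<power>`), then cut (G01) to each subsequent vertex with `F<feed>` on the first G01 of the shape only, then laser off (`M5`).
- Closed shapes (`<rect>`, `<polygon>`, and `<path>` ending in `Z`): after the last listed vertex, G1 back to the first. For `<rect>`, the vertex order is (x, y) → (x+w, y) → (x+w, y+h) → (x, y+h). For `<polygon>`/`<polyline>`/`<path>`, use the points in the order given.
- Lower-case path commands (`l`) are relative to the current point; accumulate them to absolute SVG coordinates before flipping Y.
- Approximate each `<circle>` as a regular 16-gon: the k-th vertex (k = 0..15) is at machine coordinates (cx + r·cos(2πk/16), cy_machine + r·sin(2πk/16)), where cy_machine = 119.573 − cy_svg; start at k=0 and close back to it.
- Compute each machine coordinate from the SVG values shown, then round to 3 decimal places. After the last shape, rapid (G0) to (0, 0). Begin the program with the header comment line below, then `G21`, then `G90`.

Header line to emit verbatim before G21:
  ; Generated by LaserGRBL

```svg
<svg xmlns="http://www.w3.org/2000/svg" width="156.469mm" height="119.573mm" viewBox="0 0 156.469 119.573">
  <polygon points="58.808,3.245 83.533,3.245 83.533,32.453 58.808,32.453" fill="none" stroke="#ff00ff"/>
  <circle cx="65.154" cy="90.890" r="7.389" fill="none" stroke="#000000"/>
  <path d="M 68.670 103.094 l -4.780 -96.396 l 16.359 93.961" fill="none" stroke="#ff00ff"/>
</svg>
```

; Generated by LaserGRBL
G21
G90
G0 X58.808 Y116.328
M4 S897
G01 X83.533 Y116.328 F920
G01 X83.533 Y87.120
G01 X58.808 Y87.120
G01 X58.808 Y116.328
M5
G0 X72.543 Y28.683
M4 S244
G01 X71.981 Y31.511 F4812
G01 X70.379 Y33.908
G01 X67.982 Y35.510
G01 X65.154 Y36.072
G01 X62.326 Y35.510
G01 X59.929 Y33.908
G01 X58.327 Y31.511
G01 X57.765 Y28.683
G01 X58.327 Y25.855
G01 X59.929 Y23.458
G01 X62.326 Y21.856
G01 X65.154 Y21.294
G01 X67.982 Y21.856
G01 X70.379 Y23.458
G01 X71.981 Y25.855
G01 X72.543 Y28.683
M5
G0 X68.670 Y16.479
M4 S897
G01 X63.890 Y112.875 F920
G01 X80.249 Y18.914
M5
G0 X0.000 Y0.000

viewBox `0 0 156.469 119.573` with mm width/height → 1 unit = 1 mm. Flip: y_m = 119.573 − y_svg.

**Shape 1** — `<polygon>` rectangle, stroke `#ff00ff` → cut (S897, F920). Machine vertices: (58.808,116.328) → (83.533,116.328) → (83.533,87.120) → (58.808,87.120) → (58.808,116.328). Closed: final G1 returns to the first vertex.

**Shape 2** — `<circle>` circle, stroke `#000000` → engrave (S244, F4812). Machine vertices: (72.543,28.683) → (71.981,31.511) → (70.379,33.908) → (67.982,35.510) → (65.154,36.072) → (62.326,35.510) → (59.929,33.908) → (58.327,31.511) → (57.765,28.683) → (58.327,25.855) → (59.929,23.458) → (62.326,21.856) → (65.154,21.294) → (67.982,21.856) → (70.379,23.458) → (71.981,25.855) → (72.543,28.683). Closed: final G1 returns to the first vertex.

**Shape 3** — `<path>` open polyline, stroke `#ff00ff` → cut (S897, F920). Machine vertices: (68.670,16.479) → (63.890,112.875) → (80.249,18.914). Open path.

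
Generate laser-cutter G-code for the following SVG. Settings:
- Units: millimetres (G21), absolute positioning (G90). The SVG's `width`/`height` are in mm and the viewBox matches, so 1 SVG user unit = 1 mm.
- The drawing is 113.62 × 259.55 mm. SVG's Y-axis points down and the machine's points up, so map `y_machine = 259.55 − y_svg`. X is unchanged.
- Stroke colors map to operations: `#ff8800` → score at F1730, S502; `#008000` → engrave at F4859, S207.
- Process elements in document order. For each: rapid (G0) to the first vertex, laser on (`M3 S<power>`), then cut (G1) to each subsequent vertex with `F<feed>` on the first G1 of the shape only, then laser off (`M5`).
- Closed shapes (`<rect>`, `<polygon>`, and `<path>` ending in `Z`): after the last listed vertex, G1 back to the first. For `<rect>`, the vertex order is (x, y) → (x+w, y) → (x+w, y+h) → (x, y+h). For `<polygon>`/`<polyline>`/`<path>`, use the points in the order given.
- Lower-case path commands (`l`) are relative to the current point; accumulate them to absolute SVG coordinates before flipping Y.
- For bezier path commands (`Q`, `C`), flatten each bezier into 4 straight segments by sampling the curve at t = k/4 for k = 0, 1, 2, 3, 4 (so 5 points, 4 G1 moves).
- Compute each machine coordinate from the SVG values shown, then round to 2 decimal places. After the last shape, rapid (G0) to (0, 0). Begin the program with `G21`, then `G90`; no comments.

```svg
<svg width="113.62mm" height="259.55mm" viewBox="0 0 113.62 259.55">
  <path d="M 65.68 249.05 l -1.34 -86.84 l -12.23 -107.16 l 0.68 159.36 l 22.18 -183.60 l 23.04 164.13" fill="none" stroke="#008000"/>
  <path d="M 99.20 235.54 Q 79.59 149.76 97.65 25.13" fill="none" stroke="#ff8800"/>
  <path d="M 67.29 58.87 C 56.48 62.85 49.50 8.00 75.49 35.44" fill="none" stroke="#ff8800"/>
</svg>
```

Since the viewBox matches the mm dimensions, user units are millimetres directly. The only transform is the Y-flip y_m = 259.55 − y_svg.

Shape 1 is a open polyline drawn with `<path>`. Its stroke #008000 means engrave at S207, F4859. After flipping Y the toolpath is (65.68,10.50) → (64.34,97.34) → (52.11,204.50) → (52.79,45.14) → (74.97,228.74) → (98.01,64.61).

Shape 2 is a quadratic bezier drawn with `<path>`. Its stroke #ff8800 means score at S502, F1730. After flipping Y the toolpath is (99.20,24.01) → (91.75,69.33) → (89.01,119.50) → (90.97,174.53) → (97.65,234.42).

Shape 3 is a cubic bezier drawn with `<path>`. Its stroke #ff8800 means score at S502, F1730. After flipping Y the toolpath is (67.29,200.68) → (60.36,206.52) → (57.59,221.19) → (61.72,231.47) → (75.49,224.11).

G21
G90
G0 X65.68 Y10.50
M3 S207
G1 X64.34 Y97.34 F4859
G1 X52.11 Y204.50
G1 X52.79 Y45.14
G1 X74.97 Y228.74
G1 X98.01 Y64.61
M5
G0 X99.20 Y24.01
M3 S502
G1 X91.75 Y69.33 F1730
G1 X89.01 Y119.50
G1 X90.97 Y174.53
G1 X97.65 Y234.42
M5
G0 X67.29 Y200.68
M3 S502
G1 X60.36 Y206.52 F1730
G1 X57.59 Y221.19
G1 X61.72 Y231.47
G1 X75.49 Y224.11
M5
G0 X0.00 Y0.00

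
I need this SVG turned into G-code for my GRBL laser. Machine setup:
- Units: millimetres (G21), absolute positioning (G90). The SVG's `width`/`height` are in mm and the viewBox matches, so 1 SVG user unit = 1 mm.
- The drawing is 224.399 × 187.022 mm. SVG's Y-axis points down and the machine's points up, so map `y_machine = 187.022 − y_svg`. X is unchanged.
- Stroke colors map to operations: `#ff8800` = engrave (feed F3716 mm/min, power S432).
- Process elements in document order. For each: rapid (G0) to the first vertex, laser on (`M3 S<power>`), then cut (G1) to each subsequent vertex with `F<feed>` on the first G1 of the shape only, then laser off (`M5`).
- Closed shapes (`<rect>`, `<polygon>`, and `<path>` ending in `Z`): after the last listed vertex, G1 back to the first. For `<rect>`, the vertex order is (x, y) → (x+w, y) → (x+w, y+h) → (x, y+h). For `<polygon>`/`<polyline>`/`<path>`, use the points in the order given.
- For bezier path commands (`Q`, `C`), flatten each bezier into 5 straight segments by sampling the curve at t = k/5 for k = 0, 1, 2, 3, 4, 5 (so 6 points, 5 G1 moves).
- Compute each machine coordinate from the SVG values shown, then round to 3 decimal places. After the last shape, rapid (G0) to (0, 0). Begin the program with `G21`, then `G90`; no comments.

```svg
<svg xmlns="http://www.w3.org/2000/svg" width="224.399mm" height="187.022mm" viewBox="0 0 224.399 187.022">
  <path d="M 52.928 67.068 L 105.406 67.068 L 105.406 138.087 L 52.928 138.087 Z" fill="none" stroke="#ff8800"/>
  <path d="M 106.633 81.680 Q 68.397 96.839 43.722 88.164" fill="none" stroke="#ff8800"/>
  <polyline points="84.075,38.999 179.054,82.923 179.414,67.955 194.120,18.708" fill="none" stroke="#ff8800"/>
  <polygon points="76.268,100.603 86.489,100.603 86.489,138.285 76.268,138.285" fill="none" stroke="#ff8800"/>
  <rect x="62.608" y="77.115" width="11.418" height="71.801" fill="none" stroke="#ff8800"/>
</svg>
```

G21
G90
G0 X52.928 Y119.954
M3 S432
G1 X105.406 Y119.954 F3716
G1 X105.406 Y48.935
G1 X52.928 Y48.935
G1 X52.928 Y119.954
M5
G0 X106.633 Y105.342
M3 S432
G1 X91.881 Y100.232 F3716
G1 X78.214 Y97.028
G1 X65.632 Y95.731
G1 X54.134 Y96.341
G1 X43.722 Y98.858
M5
G0 X84.075 Y148.023
M3 S432
G1 X179.054 Y104.099 F3716
G1 X179.414 Y119.067
G1 X194.120 Y168.314
M5
G0 X76.268 Y86.419
M3 S432
G1 X86.489 Y86.419 F3716
G1 X86.489 Y48.737
G1 X76.268 Y48.737
G1 X76.268 Y86.419
M5
G0 X62.608 Y109.907
M3 S432
G1 X74.026 Y109.907 F3716
G1 X74.026 Y38.106
G1 X62.608 Y38.106
G1 X62.608 Y109.907
M5
G0 X0.000 Y0.000

viewBox `0 0 224.399 187.022` with mm width/height → 1 unit = 1 mm. Flip: y_m = 187.022 − y_svg.

**Shape 1** — `<path>` rectangle, stroke `#ff8800` → engrave (S432, F3716). Machine vertices: (52.928,119.954) → (105.406,119.954) → (105.406,48.935) → (52.928,48.935) → (52.928,119.954). Closed: final G1 returns to the first vertex.

**Shape 2** — `<path>` quadratic bezier, stroke `#ff8800` → engrave (S432, F3716). Control points (SVG): P0=(106.633,81.680), P1=(68.397,96.839), P2=(43.722,88.164); sampled at t=k/5. Machine vertices: (106.633,105.342) → (91.881,100.232) → (78.214,97.028) → (65.632,95.731) → (54.134,96.341) → (43.722,98.858). Open path.

**Shape 3** — `<polyline>` open polyline, stroke `#ff8800` → engrave (S432, F3716). Machine vertices: (84.075,148.023) → (179.054,104.099) → (179.414,119.067) → (194.120,168.314). Open path.

**Shape 4** — `<polygon>` rectangle, stroke `#ff8800` → engrave (S432, F3716). Machine vertices: (76.268,86.419) → (86.489,86.419) → (86.489,48.737) → (76.268,48.737) → (76.268,86.419). Closed: final G1 returns to the first vertex.

**Shape 5** — `<rect>` rectangle, stroke `#ff8800` → engrave (S432, F3716). Machine vertices: (62.608,109.907) → (74.026,109.907) → (74.026,38.106) → (62.608,38.106) → (62.608,109.907). Closed: final G1 returns to the first vertex.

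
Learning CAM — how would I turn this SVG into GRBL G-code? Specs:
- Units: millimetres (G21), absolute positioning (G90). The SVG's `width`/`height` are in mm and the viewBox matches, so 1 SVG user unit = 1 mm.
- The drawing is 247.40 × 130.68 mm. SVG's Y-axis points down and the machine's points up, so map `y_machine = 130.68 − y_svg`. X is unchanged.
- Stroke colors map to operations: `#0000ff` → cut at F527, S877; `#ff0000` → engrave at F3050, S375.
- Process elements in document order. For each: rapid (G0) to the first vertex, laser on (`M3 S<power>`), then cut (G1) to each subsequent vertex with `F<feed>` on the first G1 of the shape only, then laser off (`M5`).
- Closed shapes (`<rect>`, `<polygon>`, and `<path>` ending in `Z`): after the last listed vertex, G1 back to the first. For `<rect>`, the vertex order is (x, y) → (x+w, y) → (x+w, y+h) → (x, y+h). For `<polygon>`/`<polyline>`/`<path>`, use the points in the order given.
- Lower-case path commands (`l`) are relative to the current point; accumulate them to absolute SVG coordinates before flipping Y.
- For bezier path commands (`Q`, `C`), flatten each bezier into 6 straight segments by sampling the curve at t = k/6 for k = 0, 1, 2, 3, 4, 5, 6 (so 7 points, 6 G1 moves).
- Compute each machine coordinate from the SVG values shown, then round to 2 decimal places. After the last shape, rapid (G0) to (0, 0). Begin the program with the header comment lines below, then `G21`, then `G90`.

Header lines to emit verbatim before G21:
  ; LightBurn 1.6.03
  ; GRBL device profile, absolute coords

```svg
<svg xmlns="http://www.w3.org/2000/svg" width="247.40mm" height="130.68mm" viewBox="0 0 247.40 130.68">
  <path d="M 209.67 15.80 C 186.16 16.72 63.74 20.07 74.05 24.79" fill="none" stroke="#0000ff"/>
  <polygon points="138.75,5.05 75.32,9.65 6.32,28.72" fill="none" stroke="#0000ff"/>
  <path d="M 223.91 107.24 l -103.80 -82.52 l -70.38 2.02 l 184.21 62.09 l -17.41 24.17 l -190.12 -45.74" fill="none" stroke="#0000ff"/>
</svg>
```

viewBox `0 0 247.40 130.68` with mm width/height → 1 unit = 1 mm. Flip: y_m = 130.68 − y_svg.

**Shape 1** — `<path>` cubic bezier, stroke `#0000ff` → cut (S877, F527). Control points (SVG): P0=(209.67,15.80), P1=(186.16,16.72), P2=(63.74,20.07), P3=(74.05,24.79); sampled at t=k/6. Machine vertices: (209.67,114.88) → (190.74,114.22) → (161.77,113.19) → (129.18,111.81) → (99.40,110.11) → (78.88,108.13) → (74.05,105.89). Open path.

**Shape 2** — `<polygon>` closed polygon, stroke `#0000ff` → cut (S877, F527). Machine vertices: (138.75,125.63) → (75.32,121.03) → (6.32,101.96) → (138.75,125.63). Closed: final G1 returns to the first vertex.

**Shape 3** — `<path>` open polyline, stroke `#0000ff` → cut (S877, F527). Machine vertices: (223.91,23.44) → (120.11,105.96) → (49.73,103.94) → (233.94,41.85) → (216.53,17.68) → (26.41,63.42). Open path.

; LightBurn 1.6.03
; GRBL device profile, absolute coords
G21
G90
G0 X209.67 Y114.88
M3 S877
G1 X190.74 Y114.22 F527
G1 X161.77 Y113.19
G1 X129.18 Y111.81
G1 X99.40 Y110.11
G1 X78.88 Y108.13
G1 X74.05 Y105.89
M5
G0 X138.75 Y125.63
M3 S877
G1 X75.32 Y121.03 F527
G1 X6.32 Y101.96
G1 X138.75 Y125.63
M5
G0 X223.91 Y23.44
M3 S877
G1 X120.11 Y105.96 F527
G1 X49.73 Y103.94
G1 X233.94 Y41.85
G1 X216.53 Y17.68
G1 X26.41 Y63.42
M5
G0 X0.00 Y0.00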